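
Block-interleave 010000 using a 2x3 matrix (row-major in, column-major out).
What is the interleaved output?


Matrix:
  010
  000
Read columns: 001000

001000


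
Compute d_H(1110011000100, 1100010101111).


XOR: 0010001101011
Count of 1s: 6

6


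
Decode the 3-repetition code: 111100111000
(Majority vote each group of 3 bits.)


Groups: 111, 100, 111, 000
Majority votes: 1010

1010


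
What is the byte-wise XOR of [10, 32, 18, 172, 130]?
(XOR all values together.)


XOR chain: 10 ^ 32 ^ 18 ^ 172 ^ 130 = 22

22


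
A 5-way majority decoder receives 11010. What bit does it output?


Ones: 3 out of 5
Threshold: 3

1 (3/5 voted 1)


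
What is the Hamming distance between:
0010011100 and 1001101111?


XOR: 1011110011
Count of 1s: 7

7


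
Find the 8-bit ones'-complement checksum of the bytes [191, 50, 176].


Sum = 417 mod 256 = 161
Complement = 94

94


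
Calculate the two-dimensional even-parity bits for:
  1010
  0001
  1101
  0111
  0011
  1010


Row parities: 011100
Column parities: 1000

Row P: 011100, Col P: 1000, Corner: 1


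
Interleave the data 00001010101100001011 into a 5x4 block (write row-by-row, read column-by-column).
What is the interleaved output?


Matrix:
  0000
  1010
  1011
  0000
  1011
Read columns: 01101000000110100101

01101000000110100101


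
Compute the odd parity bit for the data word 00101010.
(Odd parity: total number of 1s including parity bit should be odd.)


Number of 1s in data: 3
Parity bit: 0

0


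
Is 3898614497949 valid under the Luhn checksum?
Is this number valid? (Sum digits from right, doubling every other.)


Luhn sum = 86
86 mod 10 = 6

Invalid (Luhn sum mod 10 = 6)


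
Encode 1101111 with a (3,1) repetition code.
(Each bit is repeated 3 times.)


Each bit -> 3 copies

111111000111111111111


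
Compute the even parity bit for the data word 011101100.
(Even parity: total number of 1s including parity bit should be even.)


Number of 1s in data: 5
Parity bit: 1

1


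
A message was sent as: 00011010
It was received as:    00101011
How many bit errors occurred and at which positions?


XOR: 00110001

3 error(s) at position(s): 2, 3, 7


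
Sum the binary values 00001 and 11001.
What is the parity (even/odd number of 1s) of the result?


00001 = 1
11001 = 25
Sum = 26 = 11010
1s count = 3

odd parity (3 ones in 11010)


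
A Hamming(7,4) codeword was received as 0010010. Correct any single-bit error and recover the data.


Syndrome = 5: error at position 5

Data: 1110 (corrected bit 5)


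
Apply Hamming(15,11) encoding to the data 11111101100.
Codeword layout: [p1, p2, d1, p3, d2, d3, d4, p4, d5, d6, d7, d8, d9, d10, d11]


Parity bits: p1=1, p2=0, p3=1, p4=0

101111101101100


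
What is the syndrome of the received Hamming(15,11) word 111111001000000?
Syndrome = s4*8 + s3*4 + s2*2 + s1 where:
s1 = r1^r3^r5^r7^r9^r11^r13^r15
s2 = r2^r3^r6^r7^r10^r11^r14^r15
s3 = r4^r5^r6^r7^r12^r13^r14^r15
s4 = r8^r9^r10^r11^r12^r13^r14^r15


s1=0, s2=1, s3=1, s4=1

Syndrome = 14 (error at position 14)


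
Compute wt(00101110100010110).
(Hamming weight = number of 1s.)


Counting 1s in 00101110100010110

8


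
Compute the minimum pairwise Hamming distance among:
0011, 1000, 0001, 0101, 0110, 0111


Comparing all pairs, minimum distance: 1
Can detect 0 errors, correct 0 errors

1


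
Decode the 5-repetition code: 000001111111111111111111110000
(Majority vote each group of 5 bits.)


Groups: 00000, 11111, 11111, 11111, 11111, 10000
Majority votes: 011110

011110


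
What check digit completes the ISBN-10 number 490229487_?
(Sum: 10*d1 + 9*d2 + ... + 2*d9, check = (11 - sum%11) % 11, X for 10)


Weighted sum: 246
246 mod 11 = 4

Check digit: 7


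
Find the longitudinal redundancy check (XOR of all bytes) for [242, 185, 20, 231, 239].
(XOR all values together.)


XOR chain: 242 ^ 185 ^ 20 ^ 231 ^ 239 = 87

87


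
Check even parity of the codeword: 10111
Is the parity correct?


Number of 1s: 4

Yes, parity is correct (4 ones)


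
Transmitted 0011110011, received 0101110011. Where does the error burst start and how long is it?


XOR: 0110000000

Burst at position 1, length 2


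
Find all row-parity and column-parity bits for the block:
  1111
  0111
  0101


Row parities: 010
Column parities: 1101

Row P: 010, Col P: 1101, Corner: 1


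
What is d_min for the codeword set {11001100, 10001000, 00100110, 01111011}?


Comparing all pairs, minimum distance: 2
Can detect 1 errors, correct 0 errors

2


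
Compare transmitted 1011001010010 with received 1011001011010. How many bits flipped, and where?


XOR: 0000000001000

1 error(s) at position(s): 9


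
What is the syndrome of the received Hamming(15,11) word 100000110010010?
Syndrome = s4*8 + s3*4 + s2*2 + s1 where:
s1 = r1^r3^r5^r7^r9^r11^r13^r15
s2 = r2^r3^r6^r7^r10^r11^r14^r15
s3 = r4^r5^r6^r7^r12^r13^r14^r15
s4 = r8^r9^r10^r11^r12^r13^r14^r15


s1=1, s2=1, s3=0, s4=1

Syndrome = 11 (error at position 11)


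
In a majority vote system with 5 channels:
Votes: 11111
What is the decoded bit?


Ones: 5 out of 5
Threshold: 3

1 (5/5 voted 1)


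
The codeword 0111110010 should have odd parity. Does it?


Number of 1s: 6

No, parity error (6 ones)


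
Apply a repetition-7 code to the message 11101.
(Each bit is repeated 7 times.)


Each bit -> 7 copies

11111111111111111111100000001111111


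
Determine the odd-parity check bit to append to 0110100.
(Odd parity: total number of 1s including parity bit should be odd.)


Number of 1s in data: 3
Parity bit: 0

0


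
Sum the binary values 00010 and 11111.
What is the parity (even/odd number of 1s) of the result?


00010 = 2
11111 = 31
Sum = 33 = 100001
1s count = 2

even parity (2 ones in 100001)


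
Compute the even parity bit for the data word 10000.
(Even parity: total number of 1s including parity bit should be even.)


Number of 1s in data: 1
Parity bit: 1

1


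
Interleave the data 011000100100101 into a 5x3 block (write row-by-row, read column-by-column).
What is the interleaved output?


Matrix:
  011
  000
  100
  100
  101
Read columns: 001111000010001

001111000010001


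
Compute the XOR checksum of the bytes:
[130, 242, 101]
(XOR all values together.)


XOR chain: 130 ^ 242 ^ 101 = 21

21


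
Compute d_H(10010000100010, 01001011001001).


XOR: 11011011101011
Count of 1s: 10

10


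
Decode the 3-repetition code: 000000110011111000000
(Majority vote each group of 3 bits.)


Groups: 000, 000, 110, 011, 111, 000, 000
Majority votes: 0011100

0011100


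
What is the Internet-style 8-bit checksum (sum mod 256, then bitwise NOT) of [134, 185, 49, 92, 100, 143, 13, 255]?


Sum = 971 mod 256 = 203
Complement = 52

52


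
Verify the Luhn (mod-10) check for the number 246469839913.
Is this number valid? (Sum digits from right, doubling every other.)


Luhn sum = 60
60 mod 10 = 0

Valid (Luhn sum mod 10 = 0)


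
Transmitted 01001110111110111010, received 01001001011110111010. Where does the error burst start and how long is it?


XOR: 00000111100000000000

Burst at position 5, length 4


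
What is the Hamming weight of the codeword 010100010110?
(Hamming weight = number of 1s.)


Counting 1s in 010100010110

5


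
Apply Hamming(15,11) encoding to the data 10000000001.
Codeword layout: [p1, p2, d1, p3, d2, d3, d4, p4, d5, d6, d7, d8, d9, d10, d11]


Parity bits: p1=0, p2=0, p3=1, p4=1

001100010000001


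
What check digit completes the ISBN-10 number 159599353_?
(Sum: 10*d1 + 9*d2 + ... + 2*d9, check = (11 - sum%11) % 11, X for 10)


Weighted sum: 294
294 mod 11 = 8

Check digit: 3


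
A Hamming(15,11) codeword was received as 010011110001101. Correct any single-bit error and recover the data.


Syndrome = 0: no error detected

Data: 01110001101 (no errors)


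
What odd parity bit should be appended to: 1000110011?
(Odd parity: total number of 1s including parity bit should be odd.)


Number of 1s in data: 5
Parity bit: 0

0


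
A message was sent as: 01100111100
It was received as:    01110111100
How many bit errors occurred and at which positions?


XOR: 00010000000

1 error(s) at position(s): 3


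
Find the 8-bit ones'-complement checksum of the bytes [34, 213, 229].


Sum = 476 mod 256 = 220
Complement = 35

35


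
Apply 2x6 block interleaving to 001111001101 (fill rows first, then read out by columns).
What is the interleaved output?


Matrix:
  001111
  001101
Read columns: 000011111011

000011111011


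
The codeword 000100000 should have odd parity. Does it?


Number of 1s: 1

Yes, parity is correct (1 ones)


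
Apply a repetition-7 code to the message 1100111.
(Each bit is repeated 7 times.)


Each bit -> 7 copies

1111111111111100000000000000111111111111111111111


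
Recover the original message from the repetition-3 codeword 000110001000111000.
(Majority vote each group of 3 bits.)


Groups: 000, 110, 001, 000, 111, 000
Majority votes: 010010

010010


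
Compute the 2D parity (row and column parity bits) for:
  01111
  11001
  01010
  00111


Row parities: 0101
Column parities: 11011

Row P: 0101, Col P: 11011, Corner: 0


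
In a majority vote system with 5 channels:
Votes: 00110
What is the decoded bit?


Ones: 2 out of 5
Threshold: 3

0 (2/5 voted 1)


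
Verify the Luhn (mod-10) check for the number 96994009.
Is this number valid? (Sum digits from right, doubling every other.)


Luhn sum = 50
50 mod 10 = 0

Valid (Luhn sum mod 10 = 0)


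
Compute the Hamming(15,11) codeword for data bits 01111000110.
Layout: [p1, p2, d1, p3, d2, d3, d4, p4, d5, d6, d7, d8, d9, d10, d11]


Parity bits: p1=0, p2=1, p3=1, p4=1

010111111000110


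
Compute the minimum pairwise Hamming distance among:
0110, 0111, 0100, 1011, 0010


Comparing all pairs, minimum distance: 1
Can detect 0 errors, correct 0 errors

1


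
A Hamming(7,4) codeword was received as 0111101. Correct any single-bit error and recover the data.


Syndrome = 7: error at position 7

Data: 1100 (corrected bit 7)


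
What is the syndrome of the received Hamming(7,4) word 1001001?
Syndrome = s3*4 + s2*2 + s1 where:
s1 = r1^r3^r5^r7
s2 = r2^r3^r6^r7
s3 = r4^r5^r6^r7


s1=0, s2=1, s3=0

Syndrome = 2 (error at position 2)


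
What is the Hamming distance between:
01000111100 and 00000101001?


XOR: 01000010101
Count of 1s: 4

4


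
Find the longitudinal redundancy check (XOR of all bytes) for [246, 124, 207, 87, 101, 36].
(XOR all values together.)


XOR chain: 246 ^ 124 ^ 207 ^ 87 ^ 101 ^ 36 = 83

83


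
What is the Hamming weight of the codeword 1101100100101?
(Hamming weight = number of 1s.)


Counting 1s in 1101100100101

7


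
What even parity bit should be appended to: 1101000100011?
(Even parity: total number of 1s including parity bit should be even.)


Number of 1s in data: 6
Parity bit: 0

0


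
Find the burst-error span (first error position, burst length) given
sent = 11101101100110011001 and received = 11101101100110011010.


XOR: 00000000000000000011

Burst at position 18, length 2


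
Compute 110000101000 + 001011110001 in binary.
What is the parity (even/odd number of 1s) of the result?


110000101000 = 3112
001011110001 = 753
Sum = 3865 = 111100011001
1s count = 7

odd parity (7 ones in 111100011001)


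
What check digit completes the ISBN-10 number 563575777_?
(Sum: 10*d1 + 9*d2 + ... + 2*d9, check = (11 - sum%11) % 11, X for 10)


Weighted sum: 293
293 mod 11 = 7

Check digit: 4


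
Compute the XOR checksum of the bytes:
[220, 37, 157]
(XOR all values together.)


XOR chain: 220 ^ 37 ^ 157 = 100

100


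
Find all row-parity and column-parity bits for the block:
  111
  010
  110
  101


Row parities: 1100
Column parities: 110

Row P: 1100, Col P: 110, Corner: 0


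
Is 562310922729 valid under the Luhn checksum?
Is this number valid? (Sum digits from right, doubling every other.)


Luhn sum = 51
51 mod 10 = 1

Invalid (Luhn sum mod 10 = 1)


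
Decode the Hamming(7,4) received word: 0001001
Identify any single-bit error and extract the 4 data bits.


Syndrome = 3: error at position 3

Data: 1001 (corrected bit 3)


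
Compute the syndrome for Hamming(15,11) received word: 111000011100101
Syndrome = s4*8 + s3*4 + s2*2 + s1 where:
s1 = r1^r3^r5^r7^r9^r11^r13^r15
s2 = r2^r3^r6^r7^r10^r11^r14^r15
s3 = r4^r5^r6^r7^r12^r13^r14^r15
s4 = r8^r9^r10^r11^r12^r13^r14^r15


s1=1, s2=0, s3=0, s4=1

Syndrome = 9 (error at position 9)


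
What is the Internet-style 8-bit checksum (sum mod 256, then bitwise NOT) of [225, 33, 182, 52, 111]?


Sum = 603 mod 256 = 91
Complement = 164

164


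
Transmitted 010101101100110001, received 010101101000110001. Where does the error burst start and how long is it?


XOR: 000000000100000000

Burst at position 9, length 1


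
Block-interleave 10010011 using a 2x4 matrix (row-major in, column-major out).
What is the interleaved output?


Matrix:
  1001
  0011
Read columns: 10000111

10000111


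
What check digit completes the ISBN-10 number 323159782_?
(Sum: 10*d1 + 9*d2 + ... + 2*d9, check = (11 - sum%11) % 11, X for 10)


Weighted sum: 210
210 mod 11 = 1

Check digit: X


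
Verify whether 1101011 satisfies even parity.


Number of 1s: 5

No, parity error (5 ones)


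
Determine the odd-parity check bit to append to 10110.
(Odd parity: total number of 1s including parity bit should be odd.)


Number of 1s in data: 3
Parity bit: 0

0


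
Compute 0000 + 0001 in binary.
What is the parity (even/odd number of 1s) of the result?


0000 = 0
0001 = 1
Sum = 1 = 1
1s count = 1

odd parity (1 ones in 1)


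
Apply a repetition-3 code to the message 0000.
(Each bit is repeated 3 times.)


Each bit -> 3 copies

000000000000


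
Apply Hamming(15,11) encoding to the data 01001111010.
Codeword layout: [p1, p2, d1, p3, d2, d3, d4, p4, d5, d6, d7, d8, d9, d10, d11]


Parity bits: p1=1, p2=1, p3=1, p4=1

110110011111010


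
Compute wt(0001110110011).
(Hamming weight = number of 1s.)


Counting 1s in 0001110110011

7


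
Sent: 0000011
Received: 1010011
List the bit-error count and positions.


XOR: 1010000

2 error(s) at position(s): 0, 2


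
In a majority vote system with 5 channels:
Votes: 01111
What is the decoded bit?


Ones: 4 out of 5
Threshold: 3

1 (4/5 voted 1)


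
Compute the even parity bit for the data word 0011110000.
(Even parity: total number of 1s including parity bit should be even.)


Number of 1s in data: 4
Parity bit: 0

0


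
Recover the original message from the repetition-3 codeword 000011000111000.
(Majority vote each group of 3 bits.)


Groups: 000, 011, 000, 111, 000
Majority votes: 01010

01010


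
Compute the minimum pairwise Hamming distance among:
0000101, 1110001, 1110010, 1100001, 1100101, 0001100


Comparing all pairs, minimum distance: 1
Can detect 0 errors, correct 0 errors

1


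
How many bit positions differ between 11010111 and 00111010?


XOR: 11101101
Count of 1s: 6

6


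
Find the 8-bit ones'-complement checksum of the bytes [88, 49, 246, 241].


Sum = 624 mod 256 = 112
Complement = 143

143


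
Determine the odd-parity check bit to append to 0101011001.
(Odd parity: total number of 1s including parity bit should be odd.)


Number of 1s in data: 5
Parity bit: 0

0


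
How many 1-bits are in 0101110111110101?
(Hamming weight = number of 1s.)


Counting 1s in 0101110111110101

11


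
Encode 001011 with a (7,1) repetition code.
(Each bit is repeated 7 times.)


Each bit -> 7 copies

000000000000001111111000000011111111111111


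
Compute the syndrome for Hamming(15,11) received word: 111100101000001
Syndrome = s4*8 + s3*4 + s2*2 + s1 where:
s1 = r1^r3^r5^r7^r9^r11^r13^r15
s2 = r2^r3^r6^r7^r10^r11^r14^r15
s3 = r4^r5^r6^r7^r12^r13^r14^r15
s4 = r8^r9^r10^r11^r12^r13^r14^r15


s1=1, s2=0, s3=1, s4=0

Syndrome = 5 (error at position 5)


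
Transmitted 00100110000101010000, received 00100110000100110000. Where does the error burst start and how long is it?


XOR: 00000000000001100000

Burst at position 13, length 2


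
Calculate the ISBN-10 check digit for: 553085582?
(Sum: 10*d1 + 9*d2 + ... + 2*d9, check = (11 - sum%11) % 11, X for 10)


Weighted sum: 240
240 mod 11 = 9

Check digit: 2


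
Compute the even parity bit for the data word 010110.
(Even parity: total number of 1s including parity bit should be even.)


Number of 1s in data: 3
Parity bit: 1

1


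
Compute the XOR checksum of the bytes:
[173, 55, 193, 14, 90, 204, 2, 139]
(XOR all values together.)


XOR chain: 173 ^ 55 ^ 193 ^ 14 ^ 90 ^ 204 ^ 2 ^ 139 = 74

74


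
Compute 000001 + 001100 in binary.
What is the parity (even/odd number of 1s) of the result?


000001 = 1
001100 = 12
Sum = 13 = 1101
1s count = 3

odd parity (3 ones in 1101)


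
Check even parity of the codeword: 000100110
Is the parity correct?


Number of 1s: 3

No, parity error (3 ones)


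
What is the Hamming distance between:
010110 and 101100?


XOR: 111010
Count of 1s: 4

4


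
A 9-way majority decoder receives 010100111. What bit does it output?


Ones: 5 out of 9
Threshold: 5

1 (5/9 voted 1)


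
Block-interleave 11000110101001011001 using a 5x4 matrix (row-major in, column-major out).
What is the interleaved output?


Matrix:
  1100
  0110
  1010
  0101
  1001
Read columns: 10101110100110000011

10101110100110000011


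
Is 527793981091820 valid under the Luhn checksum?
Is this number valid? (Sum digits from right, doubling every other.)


Luhn sum = 76
76 mod 10 = 6

Invalid (Luhn sum mod 10 = 6)


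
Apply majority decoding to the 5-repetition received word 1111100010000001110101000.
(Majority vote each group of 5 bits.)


Groups: 11111, 00010, 00000, 11101, 01000
Majority votes: 10010

10010


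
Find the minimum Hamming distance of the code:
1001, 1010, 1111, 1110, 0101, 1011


Comparing all pairs, minimum distance: 1
Can detect 0 errors, correct 0 errors

1


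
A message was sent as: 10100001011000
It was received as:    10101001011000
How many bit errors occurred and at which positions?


XOR: 00001000000000

1 error(s) at position(s): 4


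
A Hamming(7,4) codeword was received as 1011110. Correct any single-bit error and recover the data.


Syndrome = 5: error at position 5

Data: 1010 (corrected bit 5)


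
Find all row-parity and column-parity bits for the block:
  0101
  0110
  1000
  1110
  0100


Row parities: 00111
Column parities: 0001

Row P: 00111, Col P: 0001, Corner: 1


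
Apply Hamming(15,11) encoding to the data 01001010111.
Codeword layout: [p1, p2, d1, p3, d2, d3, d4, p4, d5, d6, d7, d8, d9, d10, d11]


Parity bits: p1=1, p2=1, p3=0, p4=1

110010011010111


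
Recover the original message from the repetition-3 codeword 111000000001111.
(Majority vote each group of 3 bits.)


Groups: 111, 000, 000, 001, 111
Majority votes: 10001

10001


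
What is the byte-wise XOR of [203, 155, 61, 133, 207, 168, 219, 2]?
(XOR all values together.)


XOR chain: 203 ^ 155 ^ 61 ^ 133 ^ 207 ^ 168 ^ 219 ^ 2 = 86

86


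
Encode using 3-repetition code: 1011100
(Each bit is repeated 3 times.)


Each bit -> 3 copies

111000111111111000000


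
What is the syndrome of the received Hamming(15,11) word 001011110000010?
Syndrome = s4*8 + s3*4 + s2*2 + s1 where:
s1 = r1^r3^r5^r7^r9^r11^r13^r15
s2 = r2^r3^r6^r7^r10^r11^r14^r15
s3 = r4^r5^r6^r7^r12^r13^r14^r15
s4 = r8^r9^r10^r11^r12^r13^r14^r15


s1=1, s2=0, s3=0, s4=0

Syndrome = 1 (error at position 1)


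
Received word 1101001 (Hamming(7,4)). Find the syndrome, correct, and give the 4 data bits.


Syndrome = 0: no error detected

Data: 0001 (no errors)


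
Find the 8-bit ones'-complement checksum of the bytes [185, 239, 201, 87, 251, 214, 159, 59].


Sum = 1395 mod 256 = 115
Complement = 140

140


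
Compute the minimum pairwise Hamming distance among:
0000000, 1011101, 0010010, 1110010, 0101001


Comparing all pairs, minimum distance: 2
Can detect 1 errors, correct 0 errors

2


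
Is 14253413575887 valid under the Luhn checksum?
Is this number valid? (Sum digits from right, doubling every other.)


Luhn sum = 61
61 mod 10 = 1

Invalid (Luhn sum mod 10 = 1)


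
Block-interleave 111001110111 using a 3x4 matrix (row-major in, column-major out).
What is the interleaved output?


Matrix:
  1110
  0111
  0111
Read columns: 100111111011

100111111011


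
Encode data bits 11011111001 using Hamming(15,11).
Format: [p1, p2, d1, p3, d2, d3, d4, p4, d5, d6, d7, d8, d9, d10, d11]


Parity bits: p1=0, p2=1, p3=0, p4=1

011010111111001


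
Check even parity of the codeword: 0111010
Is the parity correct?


Number of 1s: 4

Yes, parity is correct (4 ones)


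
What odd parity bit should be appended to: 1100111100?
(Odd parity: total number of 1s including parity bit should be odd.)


Number of 1s in data: 6
Parity bit: 1

1


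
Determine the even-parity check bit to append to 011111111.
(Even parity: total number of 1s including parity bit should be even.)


Number of 1s in data: 8
Parity bit: 0

0


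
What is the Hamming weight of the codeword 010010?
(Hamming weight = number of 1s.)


Counting 1s in 010010

2


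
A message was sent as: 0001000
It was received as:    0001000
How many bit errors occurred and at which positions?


XOR: 0000000

0 errors (received matches sent)


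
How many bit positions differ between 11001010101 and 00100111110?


XOR: 11101101011
Count of 1s: 8

8


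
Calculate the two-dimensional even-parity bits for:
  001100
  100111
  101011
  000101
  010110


Row parities: 00001
Column parities: 010011

Row P: 00001, Col P: 010011, Corner: 1


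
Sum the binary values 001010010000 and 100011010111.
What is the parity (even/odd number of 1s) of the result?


001010010000 = 656
100011010111 = 2263
Sum = 2919 = 101101100111
1s count = 8

even parity (8 ones in 101101100111)


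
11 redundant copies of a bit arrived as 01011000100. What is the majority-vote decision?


Ones: 4 out of 11
Threshold: 6

0 (4/11 voted 1)


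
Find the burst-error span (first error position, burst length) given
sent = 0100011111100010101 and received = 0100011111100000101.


XOR: 0000000000000010000

Burst at position 14, length 1


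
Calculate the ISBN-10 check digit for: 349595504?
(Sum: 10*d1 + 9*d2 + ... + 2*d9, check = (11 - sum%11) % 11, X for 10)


Weighted sum: 280
280 mod 11 = 5

Check digit: 6


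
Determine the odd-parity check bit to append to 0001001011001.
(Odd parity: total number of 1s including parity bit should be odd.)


Number of 1s in data: 5
Parity bit: 0

0


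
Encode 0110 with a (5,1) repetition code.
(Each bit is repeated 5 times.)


Each bit -> 5 copies

00000111111111100000


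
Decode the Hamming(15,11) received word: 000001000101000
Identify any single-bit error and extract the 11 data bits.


Syndrome = 0: no error detected

Data: 00100101000 (no errors)


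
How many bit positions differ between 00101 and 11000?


XOR: 11101
Count of 1s: 4

4


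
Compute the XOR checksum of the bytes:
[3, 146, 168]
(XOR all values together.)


XOR chain: 3 ^ 146 ^ 168 = 57

57


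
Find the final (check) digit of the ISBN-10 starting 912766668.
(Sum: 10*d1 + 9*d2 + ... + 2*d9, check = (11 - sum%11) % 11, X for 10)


Weighted sum: 288
288 mod 11 = 2

Check digit: 9


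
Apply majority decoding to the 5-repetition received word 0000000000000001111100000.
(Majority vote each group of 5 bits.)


Groups: 00000, 00000, 00000, 11111, 00000
Majority votes: 00010

00010


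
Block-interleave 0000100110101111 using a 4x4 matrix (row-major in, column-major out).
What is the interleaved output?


Matrix:
  0000
  1001
  1010
  1111
Read columns: 0111000100110101

0111000100110101


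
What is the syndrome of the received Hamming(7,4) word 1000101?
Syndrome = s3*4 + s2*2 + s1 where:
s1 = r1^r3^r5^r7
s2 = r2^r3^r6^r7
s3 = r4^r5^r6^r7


s1=1, s2=1, s3=0

Syndrome = 3 (error at position 3)


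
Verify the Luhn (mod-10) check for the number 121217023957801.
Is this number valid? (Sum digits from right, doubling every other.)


Luhn sum = 51
51 mod 10 = 1

Invalid (Luhn sum mod 10 = 1)


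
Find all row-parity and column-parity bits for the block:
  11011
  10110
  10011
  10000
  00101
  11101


Row parities: 011100
Column parities: 10110

Row P: 011100, Col P: 10110, Corner: 1


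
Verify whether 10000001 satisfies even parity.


Number of 1s: 2

Yes, parity is correct (2 ones)


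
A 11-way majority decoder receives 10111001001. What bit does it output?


Ones: 6 out of 11
Threshold: 6

1 (6/11 voted 1)


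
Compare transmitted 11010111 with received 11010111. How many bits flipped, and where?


XOR: 00000000

0 errors (received matches sent)


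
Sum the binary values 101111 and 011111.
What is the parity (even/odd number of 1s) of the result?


101111 = 47
011111 = 31
Sum = 78 = 1001110
1s count = 4

even parity (4 ones in 1001110)


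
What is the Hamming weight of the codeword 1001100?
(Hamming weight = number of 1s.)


Counting 1s in 1001100

3


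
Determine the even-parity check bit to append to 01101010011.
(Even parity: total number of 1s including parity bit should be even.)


Number of 1s in data: 6
Parity bit: 0

0


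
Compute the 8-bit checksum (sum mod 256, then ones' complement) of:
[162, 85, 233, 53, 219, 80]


Sum = 832 mod 256 = 64
Complement = 191

191


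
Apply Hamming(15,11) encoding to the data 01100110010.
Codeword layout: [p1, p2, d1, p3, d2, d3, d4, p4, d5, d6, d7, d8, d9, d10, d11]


Parity bits: p1=0, p2=0, p3=1, p4=1

000111010110010


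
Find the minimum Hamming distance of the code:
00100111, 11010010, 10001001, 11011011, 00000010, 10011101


Comparing all pairs, minimum distance: 2
Can detect 1 errors, correct 0 errors

2


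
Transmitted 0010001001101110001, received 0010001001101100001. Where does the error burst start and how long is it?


XOR: 0000000000000010000

Burst at position 14, length 1


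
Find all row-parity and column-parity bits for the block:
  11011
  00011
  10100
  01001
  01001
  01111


Row parities: 000000
Column parities: 00011

Row P: 000000, Col P: 00011, Corner: 0


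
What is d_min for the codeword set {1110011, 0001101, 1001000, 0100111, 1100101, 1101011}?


Comparing all pairs, minimum distance: 2
Can detect 1 errors, correct 0 errors

2


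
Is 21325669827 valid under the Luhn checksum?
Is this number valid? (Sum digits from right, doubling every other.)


Luhn sum = 53
53 mod 10 = 3

Invalid (Luhn sum mod 10 = 3)


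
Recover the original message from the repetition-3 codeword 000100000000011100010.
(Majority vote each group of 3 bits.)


Groups: 000, 100, 000, 000, 011, 100, 010
Majority votes: 0000100

0000100


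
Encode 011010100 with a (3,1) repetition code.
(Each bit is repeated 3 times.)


Each bit -> 3 copies

000111111000111000111000000


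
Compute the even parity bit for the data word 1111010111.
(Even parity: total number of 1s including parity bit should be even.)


Number of 1s in data: 8
Parity bit: 0

0


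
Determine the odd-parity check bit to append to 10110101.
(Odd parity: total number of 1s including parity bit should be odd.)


Number of 1s in data: 5
Parity bit: 0

0


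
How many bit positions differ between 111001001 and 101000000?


XOR: 010001001
Count of 1s: 3

3


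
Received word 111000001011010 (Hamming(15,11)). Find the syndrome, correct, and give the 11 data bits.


Syndrome = 0: no error detected

Data: 10001011010 (no errors)


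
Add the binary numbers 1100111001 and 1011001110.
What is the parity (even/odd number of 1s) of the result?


1100111001 = 825
1011001110 = 718
Sum = 1543 = 11000000111
1s count = 5

odd parity (5 ones in 11000000111)


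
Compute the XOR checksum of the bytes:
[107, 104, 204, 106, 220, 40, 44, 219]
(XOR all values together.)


XOR chain: 107 ^ 104 ^ 204 ^ 106 ^ 220 ^ 40 ^ 44 ^ 219 = 166

166


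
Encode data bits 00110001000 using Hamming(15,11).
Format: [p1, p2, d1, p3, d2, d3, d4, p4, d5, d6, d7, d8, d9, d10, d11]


Parity bits: p1=1, p2=0, p3=1, p4=1

100101110001000


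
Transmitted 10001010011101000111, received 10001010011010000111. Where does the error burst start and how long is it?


XOR: 00000000000111000000

Burst at position 11, length 3


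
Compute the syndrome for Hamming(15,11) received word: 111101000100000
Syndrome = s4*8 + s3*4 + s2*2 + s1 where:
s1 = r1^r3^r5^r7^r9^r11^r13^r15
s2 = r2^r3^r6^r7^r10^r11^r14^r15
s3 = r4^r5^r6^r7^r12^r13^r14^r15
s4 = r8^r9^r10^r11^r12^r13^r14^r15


s1=0, s2=0, s3=0, s4=1

Syndrome = 8 (error at position 8)


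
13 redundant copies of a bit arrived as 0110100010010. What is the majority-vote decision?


Ones: 5 out of 13
Threshold: 7

0 (5/13 voted 1)


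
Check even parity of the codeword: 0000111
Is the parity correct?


Number of 1s: 3

No, parity error (3 ones)


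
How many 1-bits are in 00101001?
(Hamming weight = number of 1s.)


Counting 1s in 00101001

3


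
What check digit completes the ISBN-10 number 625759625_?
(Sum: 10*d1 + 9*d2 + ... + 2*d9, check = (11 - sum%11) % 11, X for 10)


Weighted sum: 282
282 mod 11 = 7

Check digit: 4


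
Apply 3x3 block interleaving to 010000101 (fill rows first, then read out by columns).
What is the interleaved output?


Matrix:
  010
  000
  101
Read columns: 001100001

001100001


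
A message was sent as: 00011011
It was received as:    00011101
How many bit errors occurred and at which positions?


XOR: 00000110

2 error(s) at position(s): 5, 6


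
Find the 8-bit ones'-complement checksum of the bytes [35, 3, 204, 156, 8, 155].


Sum = 561 mod 256 = 49
Complement = 206

206


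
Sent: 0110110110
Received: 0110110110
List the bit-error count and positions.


XOR: 0000000000

0 errors (received matches sent)


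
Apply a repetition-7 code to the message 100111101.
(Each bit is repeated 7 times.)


Each bit -> 7 copies

111111100000000000000111111111111111111111111111100000001111111


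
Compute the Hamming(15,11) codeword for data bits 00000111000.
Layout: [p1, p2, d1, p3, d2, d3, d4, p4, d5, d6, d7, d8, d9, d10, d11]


Parity bits: p1=1, p2=0, p3=1, p4=1

100100010111000


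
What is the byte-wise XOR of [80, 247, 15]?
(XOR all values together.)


XOR chain: 80 ^ 247 ^ 15 = 168

168


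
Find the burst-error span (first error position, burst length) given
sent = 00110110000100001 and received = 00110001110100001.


XOR: 00000111110000000

Burst at position 5, length 5


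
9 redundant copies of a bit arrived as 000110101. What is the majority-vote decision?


Ones: 4 out of 9
Threshold: 5

0 (4/9 voted 1)


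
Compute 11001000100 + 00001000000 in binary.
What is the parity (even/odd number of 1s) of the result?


11001000100 = 1604
00001000000 = 64
Sum = 1668 = 11010000100
1s count = 4

even parity (4 ones in 11010000100)


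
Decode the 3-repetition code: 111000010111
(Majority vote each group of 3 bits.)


Groups: 111, 000, 010, 111
Majority votes: 1001

1001


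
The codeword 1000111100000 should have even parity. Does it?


Number of 1s: 5

No, parity error (5 ones)


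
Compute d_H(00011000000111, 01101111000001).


XOR: 01110111000110
Count of 1s: 8

8


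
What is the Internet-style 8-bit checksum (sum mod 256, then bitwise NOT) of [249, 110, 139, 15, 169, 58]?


Sum = 740 mod 256 = 228
Complement = 27

27


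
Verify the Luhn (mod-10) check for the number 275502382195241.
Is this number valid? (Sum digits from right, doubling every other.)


Luhn sum = 52
52 mod 10 = 2

Invalid (Luhn sum mod 10 = 2)


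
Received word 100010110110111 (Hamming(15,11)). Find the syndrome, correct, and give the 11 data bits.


Syndrome = 6: error at position 6

Data: 01110110111 (corrected bit 6)


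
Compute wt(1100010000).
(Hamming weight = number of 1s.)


Counting 1s in 1100010000

3


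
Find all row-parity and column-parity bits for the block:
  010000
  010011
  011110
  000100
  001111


Row parities: 11010
Column parities: 010110

Row P: 11010, Col P: 010110, Corner: 1


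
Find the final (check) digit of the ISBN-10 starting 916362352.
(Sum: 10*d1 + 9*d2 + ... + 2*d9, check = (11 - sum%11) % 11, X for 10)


Weighted sum: 245
245 mod 11 = 3

Check digit: 8


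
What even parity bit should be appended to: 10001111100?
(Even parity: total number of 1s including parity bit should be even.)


Number of 1s in data: 6
Parity bit: 0

0


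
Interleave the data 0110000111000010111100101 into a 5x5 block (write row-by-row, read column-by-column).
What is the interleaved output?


Matrix:
  01100
  00111
  00001
  01111
  00101
Read columns: 0000010010110110101001111

0000010010110110101001111


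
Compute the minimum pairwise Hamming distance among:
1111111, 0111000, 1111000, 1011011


Comparing all pairs, minimum distance: 1
Can detect 0 errors, correct 0 errors

1


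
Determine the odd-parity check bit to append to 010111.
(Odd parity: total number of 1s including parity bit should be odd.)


Number of 1s in data: 4
Parity bit: 1

1


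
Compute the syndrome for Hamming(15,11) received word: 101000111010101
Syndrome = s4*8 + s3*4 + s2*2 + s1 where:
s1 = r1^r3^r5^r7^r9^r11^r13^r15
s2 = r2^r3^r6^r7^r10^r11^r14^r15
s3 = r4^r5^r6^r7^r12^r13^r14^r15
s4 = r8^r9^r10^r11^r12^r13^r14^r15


s1=1, s2=0, s3=1, s4=1

Syndrome = 13 (error at position 13)


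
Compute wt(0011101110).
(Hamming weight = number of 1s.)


Counting 1s in 0011101110

6


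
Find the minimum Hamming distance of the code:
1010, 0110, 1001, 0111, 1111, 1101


Comparing all pairs, minimum distance: 1
Can detect 0 errors, correct 0 errors

1


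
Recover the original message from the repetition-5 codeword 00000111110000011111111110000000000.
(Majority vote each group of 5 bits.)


Groups: 00000, 11111, 00000, 11111, 11111, 00000, 00000
Majority votes: 0101100

0101100


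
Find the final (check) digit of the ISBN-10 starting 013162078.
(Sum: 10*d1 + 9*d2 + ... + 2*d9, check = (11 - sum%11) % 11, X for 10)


Weighted sum: 123
123 mod 11 = 2

Check digit: 9


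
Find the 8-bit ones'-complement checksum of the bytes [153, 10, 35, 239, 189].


Sum = 626 mod 256 = 114
Complement = 141

141


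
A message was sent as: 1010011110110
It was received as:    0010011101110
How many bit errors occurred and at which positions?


XOR: 1000000011000

3 error(s) at position(s): 0, 8, 9


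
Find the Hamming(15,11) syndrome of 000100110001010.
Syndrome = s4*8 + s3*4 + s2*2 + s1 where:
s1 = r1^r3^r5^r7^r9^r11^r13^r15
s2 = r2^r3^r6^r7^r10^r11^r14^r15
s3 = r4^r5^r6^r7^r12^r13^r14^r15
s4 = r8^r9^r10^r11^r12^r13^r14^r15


s1=1, s2=0, s3=0, s4=1

Syndrome = 9 (error at position 9)


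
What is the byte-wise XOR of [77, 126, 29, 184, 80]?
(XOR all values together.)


XOR chain: 77 ^ 126 ^ 29 ^ 184 ^ 80 = 198

198


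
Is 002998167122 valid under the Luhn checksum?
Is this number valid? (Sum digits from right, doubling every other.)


Luhn sum = 50
50 mod 10 = 0

Valid (Luhn sum mod 10 = 0)


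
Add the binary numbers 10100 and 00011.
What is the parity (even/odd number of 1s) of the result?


10100 = 20
00011 = 3
Sum = 23 = 10111
1s count = 4

even parity (4 ones in 10111)


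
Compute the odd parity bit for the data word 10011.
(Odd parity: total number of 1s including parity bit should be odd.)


Number of 1s in data: 3
Parity bit: 0

0


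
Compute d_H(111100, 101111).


XOR: 010011
Count of 1s: 3

3


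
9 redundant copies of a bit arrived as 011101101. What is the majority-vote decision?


Ones: 6 out of 9
Threshold: 5

1 (6/9 voted 1)


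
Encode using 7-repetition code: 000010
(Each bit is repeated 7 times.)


Each bit -> 7 copies

000000000000000000000000000011111110000000


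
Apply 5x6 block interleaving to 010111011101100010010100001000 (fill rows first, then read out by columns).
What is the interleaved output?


Matrix:
  010111
  011101
  100010
  010100
  001000
Read columns: 001001101001001110101010011000

001001101001001110101010011000


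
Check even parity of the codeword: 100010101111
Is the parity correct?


Number of 1s: 7

No, parity error (7 ones)


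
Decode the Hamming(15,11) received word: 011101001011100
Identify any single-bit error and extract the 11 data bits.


Syndrome = 0: no error detected

Data: 10101011100 (no errors)


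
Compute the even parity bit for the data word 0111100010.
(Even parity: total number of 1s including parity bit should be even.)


Number of 1s in data: 5
Parity bit: 1

1


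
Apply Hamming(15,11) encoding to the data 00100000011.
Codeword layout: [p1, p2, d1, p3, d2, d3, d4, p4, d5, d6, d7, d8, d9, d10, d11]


Parity bits: p1=1, p2=1, p3=1, p4=0

110101000000011


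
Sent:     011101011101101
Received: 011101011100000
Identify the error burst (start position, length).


XOR: 000000000001101

Burst at position 11, length 4


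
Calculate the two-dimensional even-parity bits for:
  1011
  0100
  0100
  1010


Row parities: 1110
Column parities: 0001

Row P: 1110, Col P: 0001, Corner: 1


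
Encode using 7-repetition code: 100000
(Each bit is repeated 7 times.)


Each bit -> 7 copies

111111100000000000000000000000000000000000


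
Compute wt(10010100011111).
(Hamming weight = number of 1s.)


Counting 1s in 10010100011111

8


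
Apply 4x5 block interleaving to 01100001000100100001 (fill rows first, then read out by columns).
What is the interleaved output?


Matrix:
  01100
  00100
  01001
  00001
Read columns: 00001010110000000011

00001010110000000011


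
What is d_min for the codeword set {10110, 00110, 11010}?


Comparing all pairs, minimum distance: 1
Can detect 0 errors, correct 0 errors

1


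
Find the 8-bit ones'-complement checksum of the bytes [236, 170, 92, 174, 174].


Sum = 846 mod 256 = 78
Complement = 177

177


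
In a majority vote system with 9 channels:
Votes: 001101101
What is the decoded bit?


Ones: 5 out of 9
Threshold: 5

1 (5/9 voted 1)


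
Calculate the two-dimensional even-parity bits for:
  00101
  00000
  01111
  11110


Row parities: 0000
Column parities: 10100

Row P: 0000, Col P: 10100, Corner: 0


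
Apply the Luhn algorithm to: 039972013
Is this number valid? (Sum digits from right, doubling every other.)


Luhn sum = 40
40 mod 10 = 0

Valid (Luhn sum mod 10 = 0)


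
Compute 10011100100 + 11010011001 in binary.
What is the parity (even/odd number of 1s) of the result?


10011100100 = 1252
11010011001 = 1689
Sum = 2941 = 101101111101
1s count = 9

odd parity (9 ones in 101101111101)


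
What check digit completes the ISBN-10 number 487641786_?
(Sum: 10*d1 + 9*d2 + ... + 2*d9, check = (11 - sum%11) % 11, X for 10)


Weighted sum: 303
303 mod 11 = 6

Check digit: 5


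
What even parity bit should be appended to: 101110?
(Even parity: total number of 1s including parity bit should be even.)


Number of 1s in data: 4
Parity bit: 0

0
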